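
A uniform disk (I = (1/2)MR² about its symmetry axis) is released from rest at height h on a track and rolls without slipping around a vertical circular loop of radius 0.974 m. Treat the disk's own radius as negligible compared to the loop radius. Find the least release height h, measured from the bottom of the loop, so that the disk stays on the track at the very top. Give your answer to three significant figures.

h_min ≈ 2.68 m

The moment of inertia is (1/2)MR², giving k ≡ I/(MR²) = 0.5.
At the top, contact is just lost when gravity alone supplies the centripetal force: Mg = Mv_top²/r, i.e. v_top² = gr.
With ω = v/R, the kinetic energy at speed v is ½(1+k)Mv² = (3/4)Mv².
Energy conservation from release (height h) to the top (height 2r): Mgh = Mg(2r) + (3/4)M·gr.
Thus h_min = 2r + (1+k)r/2 = r(2 + 1.5/2) = 0.974 × 2.75 ≈ 2.68 m.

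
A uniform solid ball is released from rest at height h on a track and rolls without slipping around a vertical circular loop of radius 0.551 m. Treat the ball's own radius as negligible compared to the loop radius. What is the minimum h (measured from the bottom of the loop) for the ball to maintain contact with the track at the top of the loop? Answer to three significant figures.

With I = (2/5)MR², the ratio k = I/(MR²) is 0.4.
At the top of the loop, the minimum-contact condition is Mg = Mv_top²/r, so v_top² = gr.
With ω = v/R, the kinetic energy at speed v is ½(1+k)Mv² = (7/10)Mv².
Energy conservation from release (height h) to the top (height 2r): Mgh = Mg(2r) + (7/10)M·gr.
Thus h_min = 2r + (1+k)r/2 = r(2 + 1.4/2) = 0.551 × 2.7 ≈ 1.49 m.

h_min ≈ 1.49 m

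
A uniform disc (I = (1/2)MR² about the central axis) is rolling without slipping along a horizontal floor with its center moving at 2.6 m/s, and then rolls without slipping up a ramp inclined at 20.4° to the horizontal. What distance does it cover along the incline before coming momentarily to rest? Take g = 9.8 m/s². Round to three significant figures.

With I = (1/2)MR², the ratio k = I/(MR²) is 0.5.
Pure rolling means v = ωR; then KE = ½Mv² + ½I(v/R)² = ½(1+k)Mv² = (3/4)Mv².
Setting this equal to Mgh gives the vertical rise h = (1+k)v₀²/(2g) = 1.5×2.6²/(2×9.8) = 0.5173 m.
The distance along the slope is d = h/sinθ = 0.5173/sin20.4° ≈ 1.48 m.

d ≈ 1.48 m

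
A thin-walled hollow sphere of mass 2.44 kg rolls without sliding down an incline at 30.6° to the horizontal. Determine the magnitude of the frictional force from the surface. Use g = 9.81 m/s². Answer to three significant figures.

With I = (2/3)MR², the ratio k = I/(MR²) is 2/3.
Along the incline Mg sinθ − f = Ma, and torque about the center fR = Iα = kMR²(a/R) gives f = kMa.
Combining, a = g sinθ/(1+k) and f = kMa = kMg sinθ/(1+k).
f = (2/3) × 2.44 × 9.81 × sin30.6° / 1.667 ≈ 4.87 N.

f ≈ 4.87 N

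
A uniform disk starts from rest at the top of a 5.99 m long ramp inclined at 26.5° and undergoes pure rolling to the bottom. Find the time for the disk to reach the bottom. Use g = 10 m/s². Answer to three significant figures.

The moment of inertia is (1/2)MR², giving k ≡ I/(MR²) = 0.5.
Along the incline Mg sinθ − f = Ma, and torque about the center fR = Iα = kMR²(a/R) gives f = kMa.
Hence a = g sinθ/(1+k) = 10×sin26.5°/1.5 = 2.975 m/s².
With constant a from rest, t = √(2L/a) = √(2·5.99/2.975) ≈ 2.01 s.

t ≈ 2.01 s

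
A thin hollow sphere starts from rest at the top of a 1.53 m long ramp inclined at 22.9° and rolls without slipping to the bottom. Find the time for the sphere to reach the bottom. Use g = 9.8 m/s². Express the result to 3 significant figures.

For this body I = (2/3)MR², i.e. k = I/(MR²) = 2/3.
Along the incline Mg sinθ − f = Ma, and torque about the center fR = Iα = kMR²(a/R) gives f = kMa.
Hence a = g sinθ/(1+k) = 9.8×sin22.9°/1.667 = 2.288 m/s².
Starting from rest, L = ½at², so t = √(2L/a) = √(2×1.53/2.288) ≈ 1.16 s.

t ≈ 1.16 s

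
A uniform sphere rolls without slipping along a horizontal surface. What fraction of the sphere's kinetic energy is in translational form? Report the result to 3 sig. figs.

Here I = (2/5)MR², so the shape factor k = I/(MR²) = 0.4.
Since ω = v/R, the translational part is ½Mv² and the rotational part is ½I(v/R)² = ½kMv²; the total is ½(1+k)Mv².
The translational fraction is therefore 1/(1+k) = 1/1.4 ≈ 0.714.

fraction ≈ 0.714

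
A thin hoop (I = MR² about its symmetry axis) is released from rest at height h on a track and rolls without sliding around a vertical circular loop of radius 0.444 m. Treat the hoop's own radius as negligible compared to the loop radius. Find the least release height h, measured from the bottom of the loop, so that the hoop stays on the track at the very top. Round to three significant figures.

With I = MR², the ratio k = I/(MR²) is 1.
At the top, contact is just lost when gravity alone supplies the centripetal force: Mg = Mv_top²/r, i.e. v_top² = gr.
With ω = v/R, the kinetic energy at speed v is ½(1+k)Mv² = Mv².
Energy conservation from release (height h) to the top (height 2r): Mgh = Mg(2r) + M·gr.
Thus h_min = 2r + (1+k)r/2 = r(2 + 2/2) = 0.444 × 3 ≈ 1.33 m.

h_min ≈ 1.33 m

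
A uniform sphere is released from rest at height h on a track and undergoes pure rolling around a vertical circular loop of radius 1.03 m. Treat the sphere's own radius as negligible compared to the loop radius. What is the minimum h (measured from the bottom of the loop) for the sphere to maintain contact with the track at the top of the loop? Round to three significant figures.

With I = (2/5)MR², the ratio k = I/(MR²) is 0.4.
At the top of the loop, the minimum-contact condition is Mg = Mv_top²/r, so v_top² = gr.
With ω = v/R, the kinetic energy at speed v is ½(1+k)Mv² = (7/10)Mv².
Energy conservation from release (height h) to the top (height 2r): Mgh = Mg(2r) + (7/10)M·gr.
Thus h_min = 2r + (1+k)r/2 = r(2 + 1.4/2) = 1.03 × 2.7 ≈ 2.78 m.

h_min ≈ 2.78 m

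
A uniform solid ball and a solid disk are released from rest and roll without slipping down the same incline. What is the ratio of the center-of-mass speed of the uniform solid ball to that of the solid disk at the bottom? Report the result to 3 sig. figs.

v_ratio ≈ 1.04

Each satisfies Mgh = ½(1+k)Mv² with k = I/(MR²), so v ∝ 1/√(1+k).
For the uniform solid ball k = 0.4; for the solid disk k = 0.5.
v₁/v₂ = √((1+k₂)/(1+k₁)) = √(1.5/1.4) ≈ 1.04.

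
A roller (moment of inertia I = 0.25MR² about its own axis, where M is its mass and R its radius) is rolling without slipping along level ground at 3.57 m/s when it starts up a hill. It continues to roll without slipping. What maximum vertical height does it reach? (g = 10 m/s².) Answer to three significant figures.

The moment of inertia is 0.25MR², giving k ≡ I/(MR²) = 0.25.
Since it rolls without slipping, ω = v/R and KE = ½Mv² + ½Iω² = ½(1+k)Mv² = (5/8)Mv².
At the top the kinetic energy is zero, so (5/8)Mv₀² = Mgh.
Thus h = (1+k)v₀²/(2g) = 1.25 × 3.57² / (2 × 10) ≈ 0.797 m.

h ≈ 0.797 m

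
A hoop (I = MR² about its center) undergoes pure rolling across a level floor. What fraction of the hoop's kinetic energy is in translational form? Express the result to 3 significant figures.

fraction ≈ 0.500

The moment of inertia is MR², giving k ≡ I/(MR²) = 1.
Since ω = v/R, the translational part is ½Mv² and the rotational part is ½I(v/R)² = ½kMv²; the total is ½(1+k)Mv².
The translational fraction is therefore 1/(1+k) = 1/2 ≈ 0.500.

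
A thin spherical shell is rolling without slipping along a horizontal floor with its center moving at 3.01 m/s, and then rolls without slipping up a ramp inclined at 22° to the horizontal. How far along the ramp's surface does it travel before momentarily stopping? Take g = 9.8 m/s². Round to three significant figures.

The moment of inertia is (2/3)MR², giving k ≡ I/(MR²) = 2/3.
Since it rolls without slipping, ω = v/R and KE = ½Mv² + ½Iω² = ½(1+k)Mv² = (5/6)Mv².
Setting this equal to Mgh gives the vertical rise h = (1+k)v₀²/(2g) = 1.667×3.01²/(2×9.8) = 0.7704 m.
Along the incline, d = h/sinθ = 0.7704/sin22° ≈ 2.06 m.

d ≈ 2.06 m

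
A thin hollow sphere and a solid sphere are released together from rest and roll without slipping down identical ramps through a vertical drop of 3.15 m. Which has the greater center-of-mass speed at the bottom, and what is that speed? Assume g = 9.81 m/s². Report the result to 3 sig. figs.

the solid sphere, at v ≈ 6.64 m/s

For rolling without slipping, Mgh = ½(1+k)Mv² where k = I/(MR²), so v = √(2gh/(1+k)).
Thin hollow sphere: k = 2/3, giving v = √(2×9.81×3.15/1.667) = 6.089 m/s.
Solid sphere: k = 0.4, giving v = √(2×9.81×3.15/1.4) = 6.644 m/s.
The smaller k wins: the solid sphere, at ≈ 6.64 m/s.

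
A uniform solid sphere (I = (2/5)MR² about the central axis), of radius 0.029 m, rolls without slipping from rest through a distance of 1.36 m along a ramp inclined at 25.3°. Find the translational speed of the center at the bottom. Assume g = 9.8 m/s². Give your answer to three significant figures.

v ≈ 2.85 m/s

The moment of inertia is (2/5)MR², giving k ≡ I/(MR²) = 0.4.
Since it rolls without slipping, ω = v/R and KE = ½Mv² + ½Iω² = ½(1+k)Mv² = (7/10)Mv².
The vertical drop is h = L sinθ = 1.36 × sin25.3° = 0.5812 m.
Energy conservation: Mgh = (7/10)Mv², so v = √(2gh/(1+k)) = √(2 × 9.8 × 0.5812 / 1.4) ≈ 2.85 m/s.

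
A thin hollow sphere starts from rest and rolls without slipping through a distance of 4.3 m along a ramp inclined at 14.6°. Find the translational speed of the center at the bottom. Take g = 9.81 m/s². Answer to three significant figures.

The moment of inertia is (2/3)MR², giving k ≡ I/(MR²) = 2/3.
Pure rolling means v = ωR; then KE = ½Mv² + ½I(v/R)² = ½(1+k)Mv² = (5/6)Mv².
The vertical drop is h = L sinθ = 4.3 × sin14.6° = 1.084 m.
Energy conservation: Mgh = (5/6)Mv², so v = √(2gh/(1+k)) = √(2 × 9.81 × 1.084 / 1.667) ≈ 3.57 m/s.

v ≈ 3.57 m/s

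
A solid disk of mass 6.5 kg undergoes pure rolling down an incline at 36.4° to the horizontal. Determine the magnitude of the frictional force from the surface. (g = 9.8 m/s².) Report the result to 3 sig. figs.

f ≈ 12.6 N

Here I = (1/2)MR², so the shape factor k = I/(MR²) = 0.5.
Newton's second law down the slope: Mg sinθ − f = Ma. The torque equation fR = Iα (with α = a/R) gives f = kMa.
Combining, a = g sinθ/(1+k) and f = kMa = kMg sinθ/(1+k).
f = 0.5 × 6.5 × 9.8 × sin36.4° / 1.5 ≈ 12.6 N.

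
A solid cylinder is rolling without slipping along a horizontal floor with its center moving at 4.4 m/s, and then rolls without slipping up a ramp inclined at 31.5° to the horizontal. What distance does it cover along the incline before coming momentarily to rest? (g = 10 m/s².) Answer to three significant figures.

Here I = (1/2)MR², so the shape factor k = I/(MR²) = 0.5.
The rolling condition ω = v/R makes the rotational term ½I(v/R)² = ½kMv², so KE_total = ½(1+k)Mv² = (3/4)Mv².
Setting this equal to Mgh gives the vertical rise h = (1+k)v₀²/(2g) = 1.5×4.4²/(2×10) = 1.452 m.
The distance along the slope is d = h/sinθ = 1.452/sin31.5° ≈ 2.78 m.

d ≈ 2.78 m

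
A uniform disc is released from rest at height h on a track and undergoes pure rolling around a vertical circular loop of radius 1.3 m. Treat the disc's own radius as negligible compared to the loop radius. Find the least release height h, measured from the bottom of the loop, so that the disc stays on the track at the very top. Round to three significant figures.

h_min ≈ 3.58 m

With I = (1/2)MR², the ratio k = I/(MR²) is 0.5.
At the top of the loop, the minimum-contact condition is Mg = Mv_top²/r, so v_top² = gr.
With ω = v/R, the kinetic energy at speed v is ½(1+k)Mv² = (3/4)Mv².
Energy conservation from release (height h) to the top (height 2r): Mgh = Mg(2r) + (3/4)M·gr.
Thus h_min = 2r + (1+k)r/2 = r(2 + 1.5/2) = 1.3 × 2.75 ≈ 3.58 m.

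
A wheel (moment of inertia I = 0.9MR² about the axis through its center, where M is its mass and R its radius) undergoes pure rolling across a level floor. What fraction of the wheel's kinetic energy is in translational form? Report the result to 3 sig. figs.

fraction ≈ 0.526

For this body I = 0.9MR², i.e. k = I/(MR²) = 0.9.
With ω = v/R, KE_trans = ½Mv² and KE_rot = ½Iω² = ½kMv², so KE_total = ½(1+k)Mv².
The translational fraction is therefore 1/(1+k) = 1/1.9 ≈ 0.526.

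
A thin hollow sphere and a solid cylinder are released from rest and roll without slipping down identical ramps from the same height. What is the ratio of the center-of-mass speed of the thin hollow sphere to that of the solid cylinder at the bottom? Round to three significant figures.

Each satisfies Mgh = ½(1+k)Mv² with k = I/(MR²), so v ∝ 1/√(1+k).
For the thin hollow sphere k = 2/3; for the solid cylinder k = 0.5.
v₁/v₂ = √((1+k₂)/(1+k₁)) = √(1.5/1.667) ≈ 0.949.

v_ratio ≈ 0.949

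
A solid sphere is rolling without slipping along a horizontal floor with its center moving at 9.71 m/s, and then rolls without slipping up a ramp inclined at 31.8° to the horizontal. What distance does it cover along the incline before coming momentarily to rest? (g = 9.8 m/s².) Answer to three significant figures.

d ≈ 12.8 m

For this body I = (2/5)MR², i.e. k = I/(MR²) = 0.4.
Since it rolls without slipping, ω = v/R and KE = ½Mv² + ½Iω² = ½(1+k)Mv² = (7/10)Mv².
Setting this equal to Mgh gives the vertical rise h = (1+k)v₀²/(2g) = 1.4×9.71²/(2×9.8) = 6.735 m.
The distance along the slope is d = h/sinθ = 6.735/sin31.8° ≈ 12.8 m.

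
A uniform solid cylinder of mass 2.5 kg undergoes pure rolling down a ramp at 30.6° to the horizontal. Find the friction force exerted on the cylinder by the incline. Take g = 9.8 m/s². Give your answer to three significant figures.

Here I = (1/2)MR², so the shape factor k = I/(MR²) = 0.5.
Translational: Mg sinθ − f = Ma. Rotational about the CM: fR = Iα = kMRa, so f = kMa.
Combining, a = g sinθ/(1+k) and f = kMa = kMg sinθ/(1+k).
f = 0.5 × 2.5 × 9.8 × sin30.6° / 1.5 ≈ 4.16 N.

f ≈ 4.16 N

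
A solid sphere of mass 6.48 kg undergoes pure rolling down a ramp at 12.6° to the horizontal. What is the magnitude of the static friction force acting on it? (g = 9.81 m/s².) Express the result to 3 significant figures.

f ≈ 3.96 N

The moment of inertia is (2/5)MR², giving k ≡ I/(MR²) = 0.4.
Along the incline Mg sinθ − f = Ma, and torque about the center fR = Iα = kMR²(a/R) gives f = kMa.
Combining, a = g sinθ/(1+k) and f = kMa = kMg sinθ/(1+k).
f = 0.4 × 6.48 × 9.81 × sin12.6° / 1.4 ≈ 3.96 N.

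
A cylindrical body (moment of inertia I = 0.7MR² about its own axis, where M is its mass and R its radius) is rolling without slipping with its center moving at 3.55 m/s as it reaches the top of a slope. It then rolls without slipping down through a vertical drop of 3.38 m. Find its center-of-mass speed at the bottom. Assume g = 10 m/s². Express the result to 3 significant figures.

v ≈ 7.24 m/s

With I = 0.7MR², the ratio k = I/(MR²) is 0.7.
Rolling without slipping gives ω = v/R, so the total kinetic energy is ½Mv² + ½Iω² = ½(1+k)Mv² = (17/20)Mv².
Energy conservation: (17/20)Mv₀² + Mgh = (17/20)Mv², so v² = v₀² + 2gh/(1+k).
v = √(3.55² + 2×10×3.38/1.7) = √52.37 ≈ 7.24 m/s.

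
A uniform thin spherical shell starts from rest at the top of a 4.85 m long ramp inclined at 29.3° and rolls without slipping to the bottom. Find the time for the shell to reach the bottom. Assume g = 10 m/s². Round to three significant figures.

For this body I = (2/3)MR², i.e. k = I/(MR²) = 2/3.
Translational: Mg sinθ − f = Ma. Rotational about the CM: fR = Iα = kMRa, so f = kMa.
Hence a = g sinθ/(1+k) = 10×sin29.3°/1.667 = 2.936 m/s².
Starting from rest, L = ½at², so t = √(2L/a) = √(2×4.85/2.936) ≈ 1.82 s.

t ≈ 1.82 s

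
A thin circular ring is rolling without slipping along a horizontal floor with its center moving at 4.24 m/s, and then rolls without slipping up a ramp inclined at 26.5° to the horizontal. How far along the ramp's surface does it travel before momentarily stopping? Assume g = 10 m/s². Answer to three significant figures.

d ≈ 4.03 m

Here I = MR², so the shape factor k = I/(MR²) = 1.
Since it rolls without slipping, ω = v/R and KE = ½Mv² + ½Iω² = ½(1+k)Mv² = Mv².
Setting this equal to Mgh gives the vertical rise h = (1+k)v₀²/(2g) = 2×4.24²/(2×10) = 1.798 m.
Along the incline, d = h/sinθ = 1.798/sin26.5° ≈ 4.03 m.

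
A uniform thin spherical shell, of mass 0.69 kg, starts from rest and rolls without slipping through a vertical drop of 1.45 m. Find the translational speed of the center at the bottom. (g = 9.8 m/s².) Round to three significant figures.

The moment of inertia is (2/3)MR², giving k ≡ I/(MR²) = 2/3.
The rolling condition ω = v/R makes the rotational term ½I(v/R)² = ½kMv², so KE_total = ½(1+k)Mv² = (5/6)Mv².
Setting Mgh = (5/6)Mv² gives v = √(2gh/(1+k)) = √(2·9.8·1.45/1.667) ≈ 4.13 m/s.

v ≈ 4.13 m/s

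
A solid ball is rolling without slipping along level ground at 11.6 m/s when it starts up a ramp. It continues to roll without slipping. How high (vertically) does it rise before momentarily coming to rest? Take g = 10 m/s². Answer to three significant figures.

h ≈ 9.42 m

The moment of inertia is (2/5)MR², giving k ≡ I/(MR²) = 0.4.
The rolling condition ω = v/R makes the rotational term ½I(v/R)² = ½kMv², so KE_total = ½(1+k)Mv² = (7/10)Mv².
At the top the kinetic energy is zero, so (7/10)Mv₀² = Mgh.
Thus h = (1+k)v₀²/(2g) = 1.4 × 11.6² / (2 × 10) ≈ 9.42 m.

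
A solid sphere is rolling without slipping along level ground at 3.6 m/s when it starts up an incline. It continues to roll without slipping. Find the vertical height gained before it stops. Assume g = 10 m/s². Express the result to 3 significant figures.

Here I = (2/5)MR², so the shape factor k = I/(MR²) = 0.4.
Rolling without slipping gives ω = v/R, so the total kinetic energy is ½Mv² + ½Iω² = ½(1+k)Mv² = (7/10)Mv².
At the top the kinetic energy is zero, so (7/10)Mv₀² = Mgh.
Thus h = (1+k)v₀²/(2g) = 1.4 × 3.6² / (2 × 10) ≈ 0.907 m.

h ≈ 0.907 m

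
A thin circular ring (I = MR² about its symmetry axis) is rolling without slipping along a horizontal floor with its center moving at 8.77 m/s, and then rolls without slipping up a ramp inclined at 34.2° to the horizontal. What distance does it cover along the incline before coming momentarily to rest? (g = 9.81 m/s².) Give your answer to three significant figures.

d ≈ 13.9 m

For this body I = MR², i.e. k = I/(MR²) = 1.
Since it rolls without slipping, ω = v/R and KE = ½Mv² + ½Iω² = ½(1+k)Mv² = Mv².
Setting this equal to Mgh gives the vertical rise h = (1+k)v₀²/(2g) = 2×8.77²/(2×9.81) = 7.84 m.
The distance along the slope is d = h/sinθ = 7.84/sin34.2° ≈ 13.9 m.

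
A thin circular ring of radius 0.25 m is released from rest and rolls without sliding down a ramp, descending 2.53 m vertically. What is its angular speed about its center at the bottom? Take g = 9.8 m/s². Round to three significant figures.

The moment of inertia is MR², giving k ≡ I/(MR²) = 1.
Pure rolling means v = ωR; then KE = ½Mv² + ½I(v/R)² = ½(1+k)Mv² = Mv².
Energy conservation Mgh = ½(1+k)Mv² gives v = √(2gh/(1+k)) = √(2 × 9.8 × 2.53 / 2) = 4.979 m/s.
The angular speed follows from ω = v/R = 4.979/0.25 ≈ 19.9 rad/s.

ω ≈ 19.9 rad/s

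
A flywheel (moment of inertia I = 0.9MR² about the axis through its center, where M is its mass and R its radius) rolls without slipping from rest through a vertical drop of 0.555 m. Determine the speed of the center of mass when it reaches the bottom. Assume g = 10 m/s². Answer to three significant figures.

The moment of inertia is 0.9MR², giving k ≡ I/(MR²) = 0.9.
Pure rolling means v = ωR; then KE = ½Mv² + ½I(v/R)² = ½(1+k)Mv² = (19/20)Mv².
Setting Mgh = (19/20)Mv² gives v = √(2gh/(1+k)) = √(2·10·0.555/1.9) ≈ 2.42 m/s.

v ≈ 2.42 m/s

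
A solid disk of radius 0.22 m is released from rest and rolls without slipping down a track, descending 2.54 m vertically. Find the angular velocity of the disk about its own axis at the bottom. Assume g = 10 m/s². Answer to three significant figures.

ω ≈ 26.5 rad/s

The moment of inertia is (1/2)MR², giving k ≡ I/(MR²) = 0.5.
Pure rolling means v = ωR; then KE = ½Mv² + ½I(v/R)² = ½(1+k)Mv² = (3/4)Mv².
Energy conservation Mgh = ½(1+k)Mv² gives v = √(2gh/(1+k)) = √(2 × 10 × 2.54 / 1.5) = 5.82 m/s.
Then ω = v/R = 5.82 / 0.22 ≈ 26.5 rad/s.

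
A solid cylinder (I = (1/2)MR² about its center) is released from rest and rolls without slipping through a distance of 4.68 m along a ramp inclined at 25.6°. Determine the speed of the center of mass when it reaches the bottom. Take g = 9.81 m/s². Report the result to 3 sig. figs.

The moment of inertia is (1/2)MR², giving k ≡ I/(MR²) = 0.5.
Rolling without slipping gives ω = v/R, so the total kinetic energy is ½Mv² + ½Iω² = ½(1+k)Mv² = (3/4)Mv².
The vertical drop is h = L sinθ = 4.68 × sin25.6° = 2.022 m.
Setting Mgh = (3/4)Mv² gives v = √(2gh/(1+k)) = √(2·9.81·2.022/1.5) ≈ 5.14 m/s.

v ≈ 5.14 m/s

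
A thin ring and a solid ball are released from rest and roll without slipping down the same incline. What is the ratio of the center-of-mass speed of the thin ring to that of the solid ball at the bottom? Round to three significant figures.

v_ratio ≈ 0.837

Each satisfies Mgh = ½(1+k)Mv² with k = I/(MR²), so v ∝ 1/√(1+k).
For the thin ring k = 1; for the solid ball k = 0.4.
v₁/v₂ = √((1+k₂)/(1+k₁)) = √(1.4/2) ≈ 0.837.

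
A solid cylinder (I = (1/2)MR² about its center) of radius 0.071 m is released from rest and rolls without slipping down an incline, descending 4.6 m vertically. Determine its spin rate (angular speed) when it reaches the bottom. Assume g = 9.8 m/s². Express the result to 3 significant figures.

ω ≈ 109 rad/s

Here I = (1/2)MR², so the shape factor k = I/(MR²) = 0.5.
Rolling without slipping gives ω = v/R, so the total kinetic energy is ½Mv² + ½Iω² = ½(1+k)Mv² = (3/4)Mv².
Energy conservation Mgh = ½(1+k)Mv² gives v = √(2gh/(1+k)) = √(2 × 9.8 × 4.6 / 1.5) = 7.753 m/s.
The angular speed follows from ω = v/R = 7.753/0.071 ≈ 109 rad/s.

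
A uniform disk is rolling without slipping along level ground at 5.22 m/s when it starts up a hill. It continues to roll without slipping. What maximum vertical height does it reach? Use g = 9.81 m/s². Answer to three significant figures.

The moment of inertia is (1/2)MR², giving k ≡ I/(MR²) = 0.5.
Since it rolls without slipping, ω = v/R and KE = ½Mv² + ½Iω² = ½(1+k)Mv² = (3/4)Mv².
At the top the kinetic energy is zero, so (3/4)Mv₀² = Mgh.
Thus h = (1+k)v₀²/(2g) = 1.5 × 5.22² / (2 × 9.81) ≈ 2.08 m.

h ≈ 2.08 m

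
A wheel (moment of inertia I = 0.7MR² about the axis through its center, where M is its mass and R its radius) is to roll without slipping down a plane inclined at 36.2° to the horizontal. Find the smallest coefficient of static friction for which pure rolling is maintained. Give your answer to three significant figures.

The moment of inertia is 0.7MR², giving k ≡ I/(MR²) = 0.7.
Translational: Mg sinθ − f = Ma. Rotational about the CM: fR = Iα = kMRa, so f = kMa.
These give a = g sinθ/(1+k) and the required friction f = kMg sinθ/(1+k).
The normal force is N = Mg cosθ, so μ_min = f/N = k tanθ/(1+k).
μ_min = 0.7 × tan36.2° / 1.7 ≈ 0.301.

μ_min ≈ 0.301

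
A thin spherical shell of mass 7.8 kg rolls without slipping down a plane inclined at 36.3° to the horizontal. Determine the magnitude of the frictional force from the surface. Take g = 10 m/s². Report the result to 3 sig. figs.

With I = (2/3)MR², the ratio k = I/(MR²) is 2/3.
Translational: Mg sinθ − f = Ma. Rotational about the CM: fR = Iα = kMRa, so f = kMa.
Combining, a = g sinθ/(1+k) and f = kMa = kMg sinθ/(1+k).
f = (2/3) × 7.8 × 10 × sin36.3° / 1.667 ≈ 18.5 N.

f ≈ 18.5 N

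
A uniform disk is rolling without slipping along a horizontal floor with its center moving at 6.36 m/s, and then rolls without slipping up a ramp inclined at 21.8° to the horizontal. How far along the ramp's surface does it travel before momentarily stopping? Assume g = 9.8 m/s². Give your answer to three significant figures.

d ≈ 8.34 m

With I = (1/2)MR², the ratio k = I/(MR²) is 0.5.
Pure rolling means v = ωR; then KE = ½Mv² + ½I(v/R)² = ½(1+k)Mv² = (3/4)Mv².
Setting this equal to Mgh gives the vertical rise h = (1+k)v₀²/(2g) = 1.5×6.36²/(2×9.8) = 3.096 m.
Along the incline, d = h/sinθ = 3.096/sin21.8° ≈ 8.34 m.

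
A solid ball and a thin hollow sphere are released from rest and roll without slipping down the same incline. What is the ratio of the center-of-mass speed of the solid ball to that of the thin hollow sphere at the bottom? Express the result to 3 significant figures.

Each satisfies Mgh = ½(1+k)Mv² with k = I/(MR²), so v ∝ 1/√(1+k).
For the solid ball k = 0.4; for the thin hollow sphere k = 2/3.
v₁/v₂ = √((1+k₂)/(1+k₁)) = √(1.667/1.4) ≈ 1.09.

v_ratio ≈ 1.09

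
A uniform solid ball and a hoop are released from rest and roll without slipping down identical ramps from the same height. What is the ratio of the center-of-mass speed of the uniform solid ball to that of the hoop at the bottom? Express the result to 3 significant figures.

v_ratio ≈ 1.20

Each satisfies Mgh = ½(1+k)Mv² with k = I/(MR²), so v ∝ 1/√(1+k).
For the uniform solid ball k = 0.4; for the hoop k = 1.
v₁/v₂ = √((1+k₂)/(1+k₁)) = √(2/1.4) ≈ 1.20.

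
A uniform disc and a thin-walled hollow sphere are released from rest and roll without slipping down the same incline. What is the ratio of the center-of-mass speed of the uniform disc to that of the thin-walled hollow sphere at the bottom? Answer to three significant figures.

Each satisfies Mgh = ½(1+k)Mv² with k = I/(MR²), so v ∝ 1/√(1+k).
For the uniform disc k = 0.5; for the thin-walled hollow sphere k = 2/3.
v₁/v₂ = √((1+k₂)/(1+k₁)) = √(1.667/1.5) ≈ 1.05.

v_ratio ≈ 1.05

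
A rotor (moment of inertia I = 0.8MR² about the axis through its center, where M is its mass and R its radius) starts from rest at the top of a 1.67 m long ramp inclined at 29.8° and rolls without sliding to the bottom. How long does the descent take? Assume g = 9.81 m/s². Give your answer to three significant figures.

t ≈ 1.11 s

Here I = 0.8MR², so the shape factor k = I/(MR²) = 0.8.
Along the incline Mg sinθ − f = Ma, and torque about the center fR = Iα = kMR²(a/R) gives f = kMa.
Hence a = g sinθ/(1+k) = 9.81×sin29.8°/1.8 = 2.709 m/s².
With constant a from rest, t = √(2L/a) = √(2·1.67/2.709) ≈ 1.11 s.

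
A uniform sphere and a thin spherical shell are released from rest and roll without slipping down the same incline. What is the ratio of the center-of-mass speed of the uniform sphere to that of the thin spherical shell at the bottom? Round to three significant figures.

v_ratio ≈ 1.09

Each satisfies Mgh = ½(1+k)Mv² with k = I/(MR²), so v ∝ 1/√(1+k).
For the uniform sphere k = 0.4; for the thin spherical shell k = 2/3.
v₁/v₂ = √((1+k₂)/(1+k₁)) = √(1.667/1.4) ≈ 1.09.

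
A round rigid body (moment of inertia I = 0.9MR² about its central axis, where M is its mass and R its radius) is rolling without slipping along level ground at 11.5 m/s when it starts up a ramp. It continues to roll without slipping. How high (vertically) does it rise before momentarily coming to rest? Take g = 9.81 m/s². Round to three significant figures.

h ≈ 12.8 m

Here I = 0.9MR², so the shape factor k = I/(MR²) = 0.9.
Rolling without slipping gives ω = v/R, so the total kinetic energy is ½Mv² + ½Iω² = ½(1+k)Mv² = (19/20)Mv².
All of this converts to potential energy at the highest point: (19/20)Mv₀² = Mgh.
Thus h = (1+k)v₀²/(2g) = 1.9 × 11.5² / (2 × 9.81) ≈ 12.8 m.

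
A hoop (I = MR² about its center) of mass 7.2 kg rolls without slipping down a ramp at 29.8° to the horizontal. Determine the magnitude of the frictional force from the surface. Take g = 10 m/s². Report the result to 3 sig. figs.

Here I = MR², so the shape factor k = I/(MR²) = 1.
Along the incline Mg sinθ − f = Ma, and torque about the center fR = Iα = kMR²(a/R) gives f = kMa.
Combining, a = g sinθ/(1+k) and f = kMa = kMg sinθ/(1+k).
f = 1 × 7.2 × 10 × sin29.8° / 2 ≈ 17.9 N.

f ≈ 17.9 N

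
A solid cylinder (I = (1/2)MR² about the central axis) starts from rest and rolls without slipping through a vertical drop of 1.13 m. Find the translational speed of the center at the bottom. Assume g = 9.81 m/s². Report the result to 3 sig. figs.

v ≈ 3.84 m/s

For this body I = (1/2)MR², i.e. k = I/(MR²) = 0.5.
The rolling condition ω = v/R makes the rotational term ½I(v/R)² = ½kMv², so KE_total = ½(1+k)Mv² = (3/4)Mv².
Setting Mgh = (3/4)Mv² gives v = √(2gh/(1+k)) = √(2·9.81·1.13/1.5) ≈ 3.84 m/s.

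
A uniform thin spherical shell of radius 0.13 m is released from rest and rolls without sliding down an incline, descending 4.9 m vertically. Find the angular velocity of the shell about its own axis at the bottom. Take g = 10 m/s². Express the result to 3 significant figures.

ω ≈ 59.0 rad/s

For this body I = (2/3)MR², i.e. k = I/(MR²) = 2/3.
The rolling condition ω = v/R makes the rotational term ½I(v/R)² = ½kMv², so KE_total = ½(1+k)Mv² = (5/6)Mv².
Energy conservation Mgh = ½(1+k)Mv² gives v = √(2gh/(1+k)) = √(2 × 10 × 4.9 / 1.667) = 7.668 m/s.
The angular speed follows from ω = v/R = 7.668/0.13 ≈ 59.0 rad/s.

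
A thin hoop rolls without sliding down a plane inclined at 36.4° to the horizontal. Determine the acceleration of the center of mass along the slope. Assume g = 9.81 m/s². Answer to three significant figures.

Here I = MR², so the shape factor k = I/(MR²) = 1.
Newton's second law down the slope: Mg sinθ − f = Ma. The torque equation fR = Iα (with α = a/R) gives f = kMa.
Eliminating f: Mg sinθ = (1+k)Ma, so a = g sinθ/(1+k) = 9.81 × sin36.4° / 2 ≈ 2.91 m/s².

a ≈ 2.91 m/s²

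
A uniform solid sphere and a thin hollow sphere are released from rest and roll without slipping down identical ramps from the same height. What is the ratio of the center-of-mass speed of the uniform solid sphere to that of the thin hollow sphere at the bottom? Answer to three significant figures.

v_ratio ≈ 1.09

Each satisfies Mgh = ½(1+k)Mv² with k = I/(MR²), so v ∝ 1/√(1+k).
For the uniform solid sphere k = 0.4; for the thin hollow sphere k = 2/3.
v₁/v₂ = √((1+k₂)/(1+k₁)) = √(1.667/1.4) ≈ 1.09.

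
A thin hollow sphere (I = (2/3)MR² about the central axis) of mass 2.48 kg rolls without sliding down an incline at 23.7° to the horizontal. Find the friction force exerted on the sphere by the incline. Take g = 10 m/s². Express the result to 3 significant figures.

f ≈ 3.99 N

For this body I = (2/3)MR², i.e. k = I/(MR²) = 2/3.
Newton's second law down the slope: Mg sinθ − f = Ma. The torque equation fR = Iα (with α = a/R) gives f = kMa.
Combining, a = g sinθ/(1+k) and f = kMa = kMg sinθ/(1+k).
f = (2/3) × 2.48 × 10 × sin23.7° / 1.667 ≈ 3.99 N.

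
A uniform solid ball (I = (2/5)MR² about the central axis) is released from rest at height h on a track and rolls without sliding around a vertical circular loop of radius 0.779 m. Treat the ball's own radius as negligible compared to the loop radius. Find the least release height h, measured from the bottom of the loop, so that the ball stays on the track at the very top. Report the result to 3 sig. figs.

h_min ≈ 2.10 m

The moment of inertia is (2/5)MR², giving k ≡ I/(MR²) = 0.4.
At the top, contact is just lost when gravity alone supplies the centripetal force: Mg = Mv_top²/r, i.e. v_top² = gr.
With ω = v/R, the kinetic energy at speed v is ½(1+k)Mv² = (7/10)Mv².
Energy conservation from release (height h) to the top (height 2r): Mgh = Mg(2r) + (7/10)M·gr.
Thus h_min = 2r + (1+k)r/2 = r(2 + 1.4/2) = 0.779 × 2.7 ≈ 2.10 m.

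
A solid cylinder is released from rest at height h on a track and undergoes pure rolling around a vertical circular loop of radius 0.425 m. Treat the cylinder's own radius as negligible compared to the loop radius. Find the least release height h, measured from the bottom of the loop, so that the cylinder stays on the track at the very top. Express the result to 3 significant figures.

h_min ≈ 1.17 m

Here I = (1/2)MR², so the shape factor k = I/(MR²) = 0.5.
At the top, contact is just lost when gravity alone supplies the centripetal force: Mg = Mv_top²/r, i.e. v_top² = gr.
With ω = v/R, the kinetic energy at speed v is ½(1+k)Mv² = (3/4)Mv².
Energy conservation from release (height h) to the top (height 2r): Mgh = Mg(2r) + (3/4)M·gr.
Thus h_min = 2r + (1+k)r/2 = r(2 + 1.5/2) = 0.425 × 2.75 ≈ 1.17 m.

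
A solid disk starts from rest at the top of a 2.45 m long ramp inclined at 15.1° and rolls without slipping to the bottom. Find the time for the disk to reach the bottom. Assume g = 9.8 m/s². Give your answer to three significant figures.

With I = (1/2)MR², the ratio k = I/(MR²) is 0.5.
Newton's second law down the slope: Mg sinθ − f = Ma. The torque equation fR = Iα (with α = a/R) gives f = kMa.
Hence a = g sinθ/(1+k) = 9.8×sin15.1°/1.5 = 1.702 m/s².
Starting from rest, L = ½at², so t = √(2L/a) = √(2×2.45/1.702) ≈ 1.70 s.

t ≈ 1.70 s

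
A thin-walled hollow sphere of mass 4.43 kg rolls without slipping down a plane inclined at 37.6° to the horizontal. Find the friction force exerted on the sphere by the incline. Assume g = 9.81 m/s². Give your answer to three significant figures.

For this body I = (2/3)MR², i.e. k = I/(MR²) = 2/3.
Translational: Mg sinθ − f = Ma. Rotational about the CM: fR = Iα = kMRa, so f = kMa.
Combining, a = g sinθ/(1+k) and f = kMa = kMg sinθ/(1+k).
f = (2/3) × 4.43 × 9.81 × sin37.6° / 1.667 ≈ 10.6 N.

f ≈ 10.6 N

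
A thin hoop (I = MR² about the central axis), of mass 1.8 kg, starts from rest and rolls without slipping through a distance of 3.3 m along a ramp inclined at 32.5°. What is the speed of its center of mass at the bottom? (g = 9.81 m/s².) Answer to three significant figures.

v ≈ 4.17 m/s

The moment of inertia is MR², giving k ≡ I/(MR²) = 1.
Pure rolling means v = ωR; then KE = ½Mv² + ½I(v/R)² = ½(1+k)Mv² = Mv².
The vertical drop is h = L sinθ = 3.3 × sin32.5° = 1.773 m.
Setting Mgh = Mv² gives v = √(2gh/(1+k)) = √(2·9.81·1.773/2) ≈ 4.17 m/s.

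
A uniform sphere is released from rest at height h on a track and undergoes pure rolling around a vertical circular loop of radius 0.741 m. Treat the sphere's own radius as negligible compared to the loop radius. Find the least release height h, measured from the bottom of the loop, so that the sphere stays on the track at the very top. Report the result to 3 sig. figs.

h_min ≈ 2.00 m

For this body I = (2/5)MR², i.e. k = I/(MR²) = 0.4.
At the top, contact is just lost when gravity alone supplies the centripetal force: Mg = Mv_top²/r, i.e. v_top² = gr.
With ω = v/R, the kinetic energy at speed v is ½(1+k)Mv² = (7/10)Mv².
Energy conservation from release (height h) to the top (height 2r): Mgh = Mg(2r) + (7/10)M·gr.
Thus h_min = 2r + (1+k)r/2 = r(2 + 1.4/2) = 0.741 × 2.7 ≈ 2.00 m.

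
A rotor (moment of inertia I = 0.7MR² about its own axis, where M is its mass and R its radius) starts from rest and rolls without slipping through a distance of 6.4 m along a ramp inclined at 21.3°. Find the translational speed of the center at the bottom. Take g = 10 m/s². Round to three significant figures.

v ≈ 5.23 m/s

The moment of inertia is 0.7MR², giving k ≡ I/(MR²) = 0.7.
Rolling without slipping gives ω = v/R, so the total kinetic energy is ½Mv² + ½Iω² = ½(1+k)Mv² = (17/20)Mv².
The vertical drop is h = L sinθ = 6.4 × sin21.3° = 2.325 m.
Energy conservation: Mgh = (17/20)Mv², so v = √(2gh/(1+k)) = √(2 × 10 × 2.325 / 1.7) ≈ 5.23 m/s.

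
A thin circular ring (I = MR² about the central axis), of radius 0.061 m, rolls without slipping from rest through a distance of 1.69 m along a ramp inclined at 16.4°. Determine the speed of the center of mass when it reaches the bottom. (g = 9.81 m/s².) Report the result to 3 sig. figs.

v ≈ 2.16 m/s

With I = MR², the ratio k = I/(MR²) is 1.
Rolling without slipping gives ω = v/R, so the total kinetic energy is ½Mv² + ½Iω² = ½(1+k)Mv² = Mv².
The vertical drop is h = L sinθ = 1.69 × sin16.4° = 0.4772 m.
Energy conservation: Mgh = Mv², so v = √(2gh/(1+k)) = √(2 × 9.81 × 0.4772 / 2) ≈ 2.16 m/s.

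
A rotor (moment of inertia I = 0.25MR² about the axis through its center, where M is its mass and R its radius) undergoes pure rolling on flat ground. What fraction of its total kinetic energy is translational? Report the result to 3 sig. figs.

For this body I = 0.25MR², i.e. k = I/(MR²) = 0.25.
With ω = v/R, KE_trans = ½Mv² and KE_rot = ½Iω² = ½kMv², so KE_total = ½(1+k)Mv².
The translational fraction is therefore 1/(1+k) = 1/1.25 ≈ 0.800.

fraction ≈ 0.800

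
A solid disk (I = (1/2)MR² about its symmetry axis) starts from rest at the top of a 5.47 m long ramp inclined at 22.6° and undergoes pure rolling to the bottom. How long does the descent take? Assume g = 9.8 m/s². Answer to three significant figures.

For this body I = (1/2)MR², i.e. k = I/(MR²) = 0.5.
Along the incline Mg sinθ − f = Ma, and torque about the center fR = Iα = kMR²(a/R) gives f = kMa.
Hence a = g sinθ/(1+k) = 9.8×sin22.6°/1.5 = 2.511 m/s².
With constant a from rest, t = √(2L/a) = √(2·5.47/2.511) ≈ 2.09 s.

t ≈ 2.09 s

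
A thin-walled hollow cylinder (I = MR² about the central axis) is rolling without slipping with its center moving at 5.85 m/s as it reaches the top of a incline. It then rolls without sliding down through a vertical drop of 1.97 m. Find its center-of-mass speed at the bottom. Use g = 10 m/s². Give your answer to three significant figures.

v ≈ 7.34 m/s

Here I = MR², so the shape factor k = I/(MR²) = 1.
Rolling without slipping gives ω = v/R, so the total kinetic energy is ½Mv² + ½Iω² = ½(1+k)Mv² = Mv².
Conserving energy between top and bottom: Mv² = Mv₀² + Mgh, hence v² = v₀² + 2gh/(1+k).
v = √(5.85² + 2×10×1.97/2) = √53.92 ≈ 7.34 m/s.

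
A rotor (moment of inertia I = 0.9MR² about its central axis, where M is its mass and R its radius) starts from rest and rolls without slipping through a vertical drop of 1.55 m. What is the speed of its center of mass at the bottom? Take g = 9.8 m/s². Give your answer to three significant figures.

v ≈ 4.00 m/s

Here I = 0.9MR², so the shape factor k = I/(MR²) = 0.9.
Since it rolls without slipping, ω = v/R and KE = ½Mv² + ½Iω² = ½(1+k)Mv² = (19/20)Mv².
Energy conservation: Mgh = (19/20)Mv², so v = √(2gh/(1+k)) = √(2 × 9.8 × 1.55 / 1.9) ≈ 4.00 m/s.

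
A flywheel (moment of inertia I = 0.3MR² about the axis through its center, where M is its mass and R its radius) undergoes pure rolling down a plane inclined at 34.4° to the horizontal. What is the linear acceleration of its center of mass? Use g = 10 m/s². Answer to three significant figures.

Here I = 0.3MR², so the shape factor k = I/(MR²) = 0.3.
Newton's second law down the slope: Mg sinθ − f = Ma. The torque equation fR = Iα (with α = a/R) gives f = kMa.
Eliminating f: Mg sinθ = (1+k)Ma, so a = g sinθ/(1+k) = 10 × sin34.4° / 1.3 ≈ 4.35 m/s².

a ≈ 4.35 m/s²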